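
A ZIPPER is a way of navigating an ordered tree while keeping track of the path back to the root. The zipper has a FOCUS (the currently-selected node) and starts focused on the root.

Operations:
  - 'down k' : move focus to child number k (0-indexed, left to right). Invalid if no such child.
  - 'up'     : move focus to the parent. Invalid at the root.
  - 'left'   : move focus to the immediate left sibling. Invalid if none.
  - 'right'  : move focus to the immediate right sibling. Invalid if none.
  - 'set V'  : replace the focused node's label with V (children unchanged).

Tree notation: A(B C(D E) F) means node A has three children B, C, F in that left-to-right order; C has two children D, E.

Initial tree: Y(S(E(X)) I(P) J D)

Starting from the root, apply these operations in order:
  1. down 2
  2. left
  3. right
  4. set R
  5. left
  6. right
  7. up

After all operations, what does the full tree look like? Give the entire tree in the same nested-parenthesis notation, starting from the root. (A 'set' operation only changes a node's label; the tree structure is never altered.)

Answer: Y(S(E(X)) I(P) R D)

Derivation:
Step 1 (down 2): focus=J path=2 depth=1 children=[] left=['S', 'I'] right=['D'] parent=Y
Step 2 (left): focus=I path=1 depth=1 children=['P'] left=['S'] right=['J', 'D'] parent=Y
Step 3 (right): focus=J path=2 depth=1 children=[] left=['S', 'I'] right=['D'] parent=Y
Step 4 (set R): focus=R path=2 depth=1 children=[] left=['S', 'I'] right=['D'] parent=Y
Step 5 (left): focus=I path=1 depth=1 children=['P'] left=['S'] right=['R', 'D'] parent=Y
Step 6 (right): focus=R path=2 depth=1 children=[] left=['S', 'I'] right=['D'] parent=Y
Step 7 (up): focus=Y path=root depth=0 children=['S', 'I', 'R', 'D'] (at root)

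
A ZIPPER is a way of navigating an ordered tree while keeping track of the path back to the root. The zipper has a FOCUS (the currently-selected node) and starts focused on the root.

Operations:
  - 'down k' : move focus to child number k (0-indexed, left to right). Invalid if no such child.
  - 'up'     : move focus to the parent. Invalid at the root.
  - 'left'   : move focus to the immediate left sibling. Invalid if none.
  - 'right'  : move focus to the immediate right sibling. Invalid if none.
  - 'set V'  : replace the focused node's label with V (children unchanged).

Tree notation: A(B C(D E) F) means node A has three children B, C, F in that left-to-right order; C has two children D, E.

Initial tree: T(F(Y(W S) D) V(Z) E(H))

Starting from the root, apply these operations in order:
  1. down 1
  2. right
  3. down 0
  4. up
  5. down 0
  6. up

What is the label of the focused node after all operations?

Answer: E

Derivation:
Step 1 (down 1): focus=V path=1 depth=1 children=['Z'] left=['F'] right=['E'] parent=T
Step 2 (right): focus=E path=2 depth=1 children=['H'] left=['F', 'V'] right=[] parent=T
Step 3 (down 0): focus=H path=2/0 depth=2 children=[] left=[] right=[] parent=E
Step 4 (up): focus=E path=2 depth=1 children=['H'] left=['F', 'V'] right=[] parent=T
Step 5 (down 0): focus=H path=2/0 depth=2 children=[] left=[] right=[] parent=E
Step 6 (up): focus=E path=2 depth=1 children=['H'] left=['F', 'V'] right=[] parent=T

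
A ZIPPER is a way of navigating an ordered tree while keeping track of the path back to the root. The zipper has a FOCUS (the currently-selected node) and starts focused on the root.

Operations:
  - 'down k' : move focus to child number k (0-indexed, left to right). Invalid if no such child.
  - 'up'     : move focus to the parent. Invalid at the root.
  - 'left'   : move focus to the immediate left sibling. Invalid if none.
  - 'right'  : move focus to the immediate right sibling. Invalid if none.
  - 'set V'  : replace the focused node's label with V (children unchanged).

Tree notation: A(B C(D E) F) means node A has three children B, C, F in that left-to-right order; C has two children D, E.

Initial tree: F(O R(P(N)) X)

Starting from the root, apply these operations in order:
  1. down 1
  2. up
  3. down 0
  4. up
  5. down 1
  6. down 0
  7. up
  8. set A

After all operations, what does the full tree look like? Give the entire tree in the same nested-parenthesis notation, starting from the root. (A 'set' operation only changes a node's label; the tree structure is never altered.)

Step 1 (down 1): focus=R path=1 depth=1 children=['P'] left=['O'] right=['X'] parent=F
Step 2 (up): focus=F path=root depth=0 children=['O', 'R', 'X'] (at root)
Step 3 (down 0): focus=O path=0 depth=1 children=[] left=[] right=['R', 'X'] parent=F
Step 4 (up): focus=F path=root depth=0 children=['O', 'R', 'X'] (at root)
Step 5 (down 1): focus=R path=1 depth=1 children=['P'] left=['O'] right=['X'] parent=F
Step 6 (down 0): focus=P path=1/0 depth=2 children=['N'] left=[] right=[] parent=R
Step 7 (up): focus=R path=1 depth=1 children=['P'] left=['O'] right=['X'] parent=F
Step 8 (set A): focus=A path=1 depth=1 children=['P'] left=['O'] right=['X'] parent=F

Answer: F(O A(P(N)) X)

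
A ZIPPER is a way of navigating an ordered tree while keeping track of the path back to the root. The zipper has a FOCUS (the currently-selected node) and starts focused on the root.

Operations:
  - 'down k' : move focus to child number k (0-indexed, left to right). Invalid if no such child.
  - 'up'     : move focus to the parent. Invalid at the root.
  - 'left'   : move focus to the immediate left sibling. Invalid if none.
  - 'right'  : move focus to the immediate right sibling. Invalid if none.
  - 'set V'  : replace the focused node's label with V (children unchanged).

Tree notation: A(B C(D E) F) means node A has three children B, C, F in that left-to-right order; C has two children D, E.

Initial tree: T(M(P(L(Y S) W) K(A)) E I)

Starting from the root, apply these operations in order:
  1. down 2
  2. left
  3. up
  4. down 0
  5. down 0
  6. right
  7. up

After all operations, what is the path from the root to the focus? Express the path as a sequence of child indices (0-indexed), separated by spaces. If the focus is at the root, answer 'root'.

Step 1 (down 2): focus=I path=2 depth=1 children=[] left=['M', 'E'] right=[] parent=T
Step 2 (left): focus=E path=1 depth=1 children=[] left=['M'] right=['I'] parent=T
Step 3 (up): focus=T path=root depth=0 children=['M', 'E', 'I'] (at root)
Step 4 (down 0): focus=M path=0 depth=1 children=['P', 'K'] left=[] right=['E', 'I'] parent=T
Step 5 (down 0): focus=P path=0/0 depth=2 children=['L', 'W'] left=[] right=['K'] parent=M
Step 6 (right): focus=K path=0/1 depth=2 children=['A'] left=['P'] right=[] parent=M
Step 7 (up): focus=M path=0 depth=1 children=['P', 'K'] left=[] right=['E', 'I'] parent=T

Answer: 0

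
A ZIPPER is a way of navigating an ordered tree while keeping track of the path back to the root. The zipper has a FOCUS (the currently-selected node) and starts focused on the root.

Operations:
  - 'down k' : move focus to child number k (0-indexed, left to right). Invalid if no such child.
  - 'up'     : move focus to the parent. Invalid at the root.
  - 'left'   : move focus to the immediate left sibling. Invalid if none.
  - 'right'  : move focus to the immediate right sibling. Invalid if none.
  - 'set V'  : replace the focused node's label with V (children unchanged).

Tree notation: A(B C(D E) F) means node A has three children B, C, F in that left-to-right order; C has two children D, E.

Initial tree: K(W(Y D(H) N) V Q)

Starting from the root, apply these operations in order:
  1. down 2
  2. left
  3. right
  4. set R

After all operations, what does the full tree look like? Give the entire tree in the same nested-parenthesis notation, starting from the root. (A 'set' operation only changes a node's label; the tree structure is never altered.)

Step 1 (down 2): focus=Q path=2 depth=1 children=[] left=['W', 'V'] right=[] parent=K
Step 2 (left): focus=V path=1 depth=1 children=[] left=['W'] right=['Q'] parent=K
Step 3 (right): focus=Q path=2 depth=1 children=[] left=['W', 'V'] right=[] parent=K
Step 4 (set R): focus=R path=2 depth=1 children=[] left=['W', 'V'] right=[] parent=K

Answer: K(W(Y D(H) N) V R)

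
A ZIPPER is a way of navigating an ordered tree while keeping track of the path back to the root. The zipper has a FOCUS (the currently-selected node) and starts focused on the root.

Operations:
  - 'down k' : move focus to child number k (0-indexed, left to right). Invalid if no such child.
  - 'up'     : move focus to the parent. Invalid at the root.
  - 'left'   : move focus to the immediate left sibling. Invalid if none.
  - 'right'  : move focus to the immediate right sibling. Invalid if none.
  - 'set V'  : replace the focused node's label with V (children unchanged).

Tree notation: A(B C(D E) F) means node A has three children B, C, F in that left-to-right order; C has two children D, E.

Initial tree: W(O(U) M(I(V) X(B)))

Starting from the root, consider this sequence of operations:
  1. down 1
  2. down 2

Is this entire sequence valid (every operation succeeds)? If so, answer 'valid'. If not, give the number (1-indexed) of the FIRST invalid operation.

Step 1 (down 1): focus=M path=1 depth=1 children=['I', 'X'] left=['O'] right=[] parent=W
Step 2 (down 2): INVALID

Answer: 2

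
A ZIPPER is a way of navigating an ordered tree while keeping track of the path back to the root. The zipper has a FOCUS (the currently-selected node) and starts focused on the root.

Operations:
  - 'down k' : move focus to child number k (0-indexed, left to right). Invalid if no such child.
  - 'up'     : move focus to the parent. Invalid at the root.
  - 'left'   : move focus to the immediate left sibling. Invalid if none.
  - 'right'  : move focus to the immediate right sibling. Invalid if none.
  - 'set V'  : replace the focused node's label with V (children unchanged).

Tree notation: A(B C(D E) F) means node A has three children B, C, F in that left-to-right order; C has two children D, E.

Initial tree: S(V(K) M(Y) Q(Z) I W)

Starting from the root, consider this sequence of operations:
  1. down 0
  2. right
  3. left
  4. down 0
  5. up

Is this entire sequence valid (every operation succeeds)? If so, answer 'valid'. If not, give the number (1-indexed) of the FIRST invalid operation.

Answer: valid

Derivation:
Step 1 (down 0): focus=V path=0 depth=1 children=['K'] left=[] right=['M', 'Q', 'I', 'W'] parent=S
Step 2 (right): focus=M path=1 depth=1 children=['Y'] left=['V'] right=['Q', 'I', 'W'] parent=S
Step 3 (left): focus=V path=0 depth=1 children=['K'] left=[] right=['M', 'Q', 'I', 'W'] parent=S
Step 4 (down 0): focus=K path=0/0 depth=2 children=[] left=[] right=[] parent=V
Step 5 (up): focus=V path=0 depth=1 children=['K'] left=[] right=['M', 'Q', 'I', 'W'] parent=S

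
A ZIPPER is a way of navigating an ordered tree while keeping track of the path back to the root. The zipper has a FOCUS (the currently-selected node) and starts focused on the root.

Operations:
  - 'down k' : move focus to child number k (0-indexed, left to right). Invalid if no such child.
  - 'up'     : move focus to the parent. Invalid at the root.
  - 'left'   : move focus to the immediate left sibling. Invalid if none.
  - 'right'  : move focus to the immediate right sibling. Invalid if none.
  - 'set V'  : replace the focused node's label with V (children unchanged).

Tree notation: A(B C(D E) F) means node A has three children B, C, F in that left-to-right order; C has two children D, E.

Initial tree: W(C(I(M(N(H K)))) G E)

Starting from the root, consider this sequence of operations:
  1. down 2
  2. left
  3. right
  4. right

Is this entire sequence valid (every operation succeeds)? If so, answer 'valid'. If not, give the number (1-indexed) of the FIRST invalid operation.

Step 1 (down 2): focus=E path=2 depth=1 children=[] left=['C', 'G'] right=[] parent=W
Step 2 (left): focus=G path=1 depth=1 children=[] left=['C'] right=['E'] parent=W
Step 3 (right): focus=E path=2 depth=1 children=[] left=['C', 'G'] right=[] parent=W
Step 4 (right): INVALID

Answer: 4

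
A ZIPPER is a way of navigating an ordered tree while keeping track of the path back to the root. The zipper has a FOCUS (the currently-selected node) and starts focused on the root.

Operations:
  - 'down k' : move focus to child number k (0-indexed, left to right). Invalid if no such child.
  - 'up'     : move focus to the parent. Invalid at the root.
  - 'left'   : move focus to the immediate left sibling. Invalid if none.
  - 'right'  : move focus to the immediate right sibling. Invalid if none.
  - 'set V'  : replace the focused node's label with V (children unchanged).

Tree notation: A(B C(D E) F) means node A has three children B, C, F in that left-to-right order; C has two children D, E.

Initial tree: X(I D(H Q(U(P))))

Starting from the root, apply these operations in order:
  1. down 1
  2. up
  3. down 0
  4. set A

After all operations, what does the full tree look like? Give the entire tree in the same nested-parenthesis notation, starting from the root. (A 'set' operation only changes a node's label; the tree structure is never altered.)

Step 1 (down 1): focus=D path=1 depth=1 children=['H', 'Q'] left=['I'] right=[] parent=X
Step 2 (up): focus=X path=root depth=0 children=['I', 'D'] (at root)
Step 3 (down 0): focus=I path=0 depth=1 children=[] left=[] right=['D'] parent=X
Step 4 (set A): focus=A path=0 depth=1 children=[] left=[] right=['D'] parent=X

Answer: X(A D(H Q(U(P))))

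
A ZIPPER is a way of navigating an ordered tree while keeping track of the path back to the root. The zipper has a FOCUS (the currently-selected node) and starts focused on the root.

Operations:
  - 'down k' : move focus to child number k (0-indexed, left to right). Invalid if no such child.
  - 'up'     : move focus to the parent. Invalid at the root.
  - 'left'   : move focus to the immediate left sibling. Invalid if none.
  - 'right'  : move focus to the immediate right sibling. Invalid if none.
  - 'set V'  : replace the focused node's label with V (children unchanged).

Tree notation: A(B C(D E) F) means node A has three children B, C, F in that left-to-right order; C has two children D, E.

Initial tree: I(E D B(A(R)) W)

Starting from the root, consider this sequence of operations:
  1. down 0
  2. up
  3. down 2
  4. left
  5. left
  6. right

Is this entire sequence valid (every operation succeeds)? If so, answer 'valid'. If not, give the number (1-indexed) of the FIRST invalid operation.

Answer: valid

Derivation:
Step 1 (down 0): focus=E path=0 depth=1 children=[] left=[] right=['D', 'B', 'W'] parent=I
Step 2 (up): focus=I path=root depth=0 children=['E', 'D', 'B', 'W'] (at root)
Step 3 (down 2): focus=B path=2 depth=1 children=['A'] left=['E', 'D'] right=['W'] parent=I
Step 4 (left): focus=D path=1 depth=1 children=[] left=['E'] right=['B', 'W'] parent=I
Step 5 (left): focus=E path=0 depth=1 children=[] left=[] right=['D', 'B', 'W'] parent=I
Step 6 (right): focus=D path=1 depth=1 children=[] left=['E'] right=['B', 'W'] parent=I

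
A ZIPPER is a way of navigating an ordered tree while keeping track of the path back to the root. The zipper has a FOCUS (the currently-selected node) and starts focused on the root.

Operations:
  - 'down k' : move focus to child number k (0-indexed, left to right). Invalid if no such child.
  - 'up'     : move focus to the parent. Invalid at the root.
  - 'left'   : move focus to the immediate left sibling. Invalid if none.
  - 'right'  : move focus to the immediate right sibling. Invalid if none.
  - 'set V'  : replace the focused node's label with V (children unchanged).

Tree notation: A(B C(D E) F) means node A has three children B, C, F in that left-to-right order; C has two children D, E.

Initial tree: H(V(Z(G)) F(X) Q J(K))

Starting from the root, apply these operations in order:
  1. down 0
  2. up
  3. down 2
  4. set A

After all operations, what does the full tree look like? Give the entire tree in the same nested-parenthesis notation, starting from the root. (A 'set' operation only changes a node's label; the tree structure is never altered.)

Step 1 (down 0): focus=V path=0 depth=1 children=['Z'] left=[] right=['F', 'Q', 'J'] parent=H
Step 2 (up): focus=H path=root depth=0 children=['V', 'F', 'Q', 'J'] (at root)
Step 3 (down 2): focus=Q path=2 depth=1 children=[] left=['V', 'F'] right=['J'] parent=H
Step 4 (set A): focus=A path=2 depth=1 children=[] left=['V', 'F'] right=['J'] parent=H

Answer: H(V(Z(G)) F(X) A J(K))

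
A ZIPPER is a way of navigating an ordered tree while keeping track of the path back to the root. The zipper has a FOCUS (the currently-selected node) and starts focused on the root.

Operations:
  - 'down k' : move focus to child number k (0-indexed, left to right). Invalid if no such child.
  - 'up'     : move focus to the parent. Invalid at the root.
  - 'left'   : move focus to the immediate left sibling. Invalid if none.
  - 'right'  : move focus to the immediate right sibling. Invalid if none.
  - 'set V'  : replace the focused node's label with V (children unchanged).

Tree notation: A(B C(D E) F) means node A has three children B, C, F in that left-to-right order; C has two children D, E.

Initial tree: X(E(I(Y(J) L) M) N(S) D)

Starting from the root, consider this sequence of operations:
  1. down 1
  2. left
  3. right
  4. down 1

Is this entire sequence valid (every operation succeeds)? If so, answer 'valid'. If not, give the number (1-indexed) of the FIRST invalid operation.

Answer: 4

Derivation:
Step 1 (down 1): focus=N path=1 depth=1 children=['S'] left=['E'] right=['D'] parent=X
Step 2 (left): focus=E path=0 depth=1 children=['I', 'M'] left=[] right=['N', 'D'] parent=X
Step 3 (right): focus=N path=1 depth=1 children=['S'] left=['E'] right=['D'] parent=X
Step 4 (down 1): INVALID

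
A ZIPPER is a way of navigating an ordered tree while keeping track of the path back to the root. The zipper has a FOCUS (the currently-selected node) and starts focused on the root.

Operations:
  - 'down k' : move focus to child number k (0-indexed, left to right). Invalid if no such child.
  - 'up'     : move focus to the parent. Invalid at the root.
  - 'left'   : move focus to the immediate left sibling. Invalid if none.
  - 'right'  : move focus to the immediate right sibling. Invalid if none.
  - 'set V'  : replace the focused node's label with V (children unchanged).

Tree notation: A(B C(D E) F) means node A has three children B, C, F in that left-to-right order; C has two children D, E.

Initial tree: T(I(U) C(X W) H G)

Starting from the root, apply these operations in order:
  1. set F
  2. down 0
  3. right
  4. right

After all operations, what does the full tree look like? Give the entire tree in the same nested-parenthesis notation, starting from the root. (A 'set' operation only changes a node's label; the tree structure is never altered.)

Step 1 (set F): focus=F path=root depth=0 children=['I', 'C', 'H', 'G'] (at root)
Step 2 (down 0): focus=I path=0 depth=1 children=['U'] left=[] right=['C', 'H', 'G'] parent=F
Step 3 (right): focus=C path=1 depth=1 children=['X', 'W'] left=['I'] right=['H', 'G'] parent=F
Step 4 (right): focus=H path=2 depth=1 children=[] left=['I', 'C'] right=['G'] parent=F

Answer: F(I(U) C(X W) H G)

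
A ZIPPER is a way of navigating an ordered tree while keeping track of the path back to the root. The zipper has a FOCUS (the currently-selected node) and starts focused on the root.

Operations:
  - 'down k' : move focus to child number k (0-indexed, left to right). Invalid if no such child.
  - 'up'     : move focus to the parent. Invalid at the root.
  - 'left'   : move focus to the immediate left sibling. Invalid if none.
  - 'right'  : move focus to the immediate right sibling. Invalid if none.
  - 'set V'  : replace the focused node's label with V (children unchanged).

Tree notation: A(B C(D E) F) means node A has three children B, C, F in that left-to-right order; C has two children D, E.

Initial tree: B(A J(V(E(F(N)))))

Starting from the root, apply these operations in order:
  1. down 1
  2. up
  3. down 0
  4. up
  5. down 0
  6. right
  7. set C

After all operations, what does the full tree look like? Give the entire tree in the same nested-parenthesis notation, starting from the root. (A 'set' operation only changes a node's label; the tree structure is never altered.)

Step 1 (down 1): focus=J path=1 depth=1 children=['V'] left=['A'] right=[] parent=B
Step 2 (up): focus=B path=root depth=0 children=['A', 'J'] (at root)
Step 3 (down 0): focus=A path=0 depth=1 children=[] left=[] right=['J'] parent=B
Step 4 (up): focus=B path=root depth=0 children=['A', 'J'] (at root)
Step 5 (down 0): focus=A path=0 depth=1 children=[] left=[] right=['J'] parent=B
Step 6 (right): focus=J path=1 depth=1 children=['V'] left=['A'] right=[] parent=B
Step 7 (set C): focus=C path=1 depth=1 children=['V'] left=['A'] right=[] parent=B

Answer: B(A C(V(E(F(N)))))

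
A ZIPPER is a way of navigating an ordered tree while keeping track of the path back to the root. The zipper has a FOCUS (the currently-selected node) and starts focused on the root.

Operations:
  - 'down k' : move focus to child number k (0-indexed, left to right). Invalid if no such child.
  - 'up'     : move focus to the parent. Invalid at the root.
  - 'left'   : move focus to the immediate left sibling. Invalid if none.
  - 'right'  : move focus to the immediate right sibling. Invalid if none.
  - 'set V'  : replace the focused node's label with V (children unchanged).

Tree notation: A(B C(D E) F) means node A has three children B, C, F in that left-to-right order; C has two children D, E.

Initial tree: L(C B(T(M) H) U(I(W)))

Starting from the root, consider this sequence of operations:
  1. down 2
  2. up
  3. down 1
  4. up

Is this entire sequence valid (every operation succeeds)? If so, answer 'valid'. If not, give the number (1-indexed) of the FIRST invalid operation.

Step 1 (down 2): focus=U path=2 depth=1 children=['I'] left=['C', 'B'] right=[] parent=L
Step 2 (up): focus=L path=root depth=0 children=['C', 'B', 'U'] (at root)
Step 3 (down 1): focus=B path=1 depth=1 children=['T', 'H'] left=['C'] right=['U'] parent=L
Step 4 (up): focus=L path=root depth=0 children=['C', 'B', 'U'] (at root)

Answer: valid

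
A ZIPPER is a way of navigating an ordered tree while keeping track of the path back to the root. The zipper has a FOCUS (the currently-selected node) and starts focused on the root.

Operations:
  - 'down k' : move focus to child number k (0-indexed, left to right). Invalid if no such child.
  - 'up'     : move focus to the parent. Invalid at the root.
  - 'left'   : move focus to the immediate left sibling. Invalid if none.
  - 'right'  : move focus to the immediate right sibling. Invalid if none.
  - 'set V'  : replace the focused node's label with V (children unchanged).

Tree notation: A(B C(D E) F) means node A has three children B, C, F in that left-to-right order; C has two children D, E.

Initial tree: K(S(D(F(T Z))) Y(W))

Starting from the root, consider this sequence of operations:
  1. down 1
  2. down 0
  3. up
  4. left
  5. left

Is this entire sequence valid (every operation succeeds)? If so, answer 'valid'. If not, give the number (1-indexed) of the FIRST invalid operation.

Step 1 (down 1): focus=Y path=1 depth=1 children=['W'] left=['S'] right=[] parent=K
Step 2 (down 0): focus=W path=1/0 depth=2 children=[] left=[] right=[] parent=Y
Step 3 (up): focus=Y path=1 depth=1 children=['W'] left=['S'] right=[] parent=K
Step 4 (left): focus=S path=0 depth=1 children=['D'] left=[] right=['Y'] parent=K
Step 5 (left): INVALID

Answer: 5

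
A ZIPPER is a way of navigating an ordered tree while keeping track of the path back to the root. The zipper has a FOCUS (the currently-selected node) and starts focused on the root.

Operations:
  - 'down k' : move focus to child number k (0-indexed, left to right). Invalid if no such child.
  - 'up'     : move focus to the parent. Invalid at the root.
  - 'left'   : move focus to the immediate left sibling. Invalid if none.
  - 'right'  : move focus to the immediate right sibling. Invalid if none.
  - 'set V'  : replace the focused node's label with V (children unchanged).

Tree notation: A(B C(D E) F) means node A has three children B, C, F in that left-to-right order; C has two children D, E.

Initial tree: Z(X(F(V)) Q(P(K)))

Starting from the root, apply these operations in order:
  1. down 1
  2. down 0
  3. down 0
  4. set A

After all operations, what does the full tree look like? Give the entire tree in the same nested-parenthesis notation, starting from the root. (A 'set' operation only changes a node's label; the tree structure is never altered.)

Answer: Z(X(F(V)) Q(P(A)))

Derivation:
Step 1 (down 1): focus=Q path=1 depth=1 children=['P'] left=['X'] right=[] parent=Z
Step 2 (down 0): focus=P path=1/0 depth=2 children=['K'] left=[] right=[] parent=Q
Step 3 (down 0): focus=K path=1/0/0 depth=3 children=[] left=[] right=[] parent=P
Step 4 (set A): focus=A path=1/0/0 depth=3 children=[] left=[] right=[] parent=P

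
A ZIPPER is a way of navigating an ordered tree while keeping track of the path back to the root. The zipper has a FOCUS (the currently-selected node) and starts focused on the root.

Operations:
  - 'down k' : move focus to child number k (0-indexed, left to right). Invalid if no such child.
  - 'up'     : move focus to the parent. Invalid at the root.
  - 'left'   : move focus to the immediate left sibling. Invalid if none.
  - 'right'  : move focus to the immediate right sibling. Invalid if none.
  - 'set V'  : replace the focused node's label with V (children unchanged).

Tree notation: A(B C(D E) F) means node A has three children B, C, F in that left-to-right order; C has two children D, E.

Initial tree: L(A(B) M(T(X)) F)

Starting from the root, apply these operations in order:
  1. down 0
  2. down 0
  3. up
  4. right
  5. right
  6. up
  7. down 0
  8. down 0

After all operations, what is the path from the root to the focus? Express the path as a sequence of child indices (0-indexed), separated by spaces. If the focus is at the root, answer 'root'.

Step 1 (down 0): focus=A path=0 depth=1 children=['B'] left=[] right=['M', 'F'] parent=L
Step 2 (down 0): focus=B path=0/0 depth=2 children=[] left=[] right=[] parent=A
Step 3 (up): focus=A path=0 depth=1 children=['B'] left=[] right=['M', 'F'] parent=L
Step 4 (right): focus=M path=1 depth=1 children=['T'] left=['A'] right=['F'] parent=L
Step 5 (right): focus=F path=2 depth=1 children=[] left=['A', 'M'] right=[] parent=L
Step 6 (up): focus=L path=root depth=0 children=['A', 'M', 'F'] (at root)
Step 7 (down 0): focus=A path=0 depth=1 children=['B'] left=[] right=['M', 'F'] parent=L
Step 8 (down 0): focus=B path=0/0 depth=2 children=[] left=[] right=[] parent=A

Answer: 0 0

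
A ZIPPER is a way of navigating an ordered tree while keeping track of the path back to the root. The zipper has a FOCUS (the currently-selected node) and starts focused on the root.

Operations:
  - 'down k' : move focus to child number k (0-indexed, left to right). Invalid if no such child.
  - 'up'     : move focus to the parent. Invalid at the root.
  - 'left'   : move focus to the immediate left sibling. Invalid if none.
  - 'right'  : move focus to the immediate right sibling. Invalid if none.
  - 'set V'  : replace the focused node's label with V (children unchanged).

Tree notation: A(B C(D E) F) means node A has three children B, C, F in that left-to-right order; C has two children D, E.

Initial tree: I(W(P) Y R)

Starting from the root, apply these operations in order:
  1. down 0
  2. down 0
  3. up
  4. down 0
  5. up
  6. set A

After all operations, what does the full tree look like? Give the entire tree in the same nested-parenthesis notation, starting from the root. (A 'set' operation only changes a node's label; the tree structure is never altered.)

Answer: I(A(P) Y R)

Derivation:
Step 1 (down 0): focus=W path=0 depth=1 children=['P'] left=[] right=['Y', 'R'] parent=I
Step 2 (down 0): focus=P path=0/0 depth=2 children=[] left=[] right=[] parent=W
Step 3 (up): focus=W path=0 depth=1 children=['P'] left=[] right=['Y', 'R'] parent=I
Step 4 (down 0): focus=P path=0/0 depth=2 children=[] left=[] right=[] parent=W
Step 5 (up): focus=W path=0 depth=1 children=['P'] left=[] right=['Y', 'R'] parent=I
Step 6 (set A): focus=A path=0 depth=1 children=['P'] left=[] right=['Y', 'R'] parent=I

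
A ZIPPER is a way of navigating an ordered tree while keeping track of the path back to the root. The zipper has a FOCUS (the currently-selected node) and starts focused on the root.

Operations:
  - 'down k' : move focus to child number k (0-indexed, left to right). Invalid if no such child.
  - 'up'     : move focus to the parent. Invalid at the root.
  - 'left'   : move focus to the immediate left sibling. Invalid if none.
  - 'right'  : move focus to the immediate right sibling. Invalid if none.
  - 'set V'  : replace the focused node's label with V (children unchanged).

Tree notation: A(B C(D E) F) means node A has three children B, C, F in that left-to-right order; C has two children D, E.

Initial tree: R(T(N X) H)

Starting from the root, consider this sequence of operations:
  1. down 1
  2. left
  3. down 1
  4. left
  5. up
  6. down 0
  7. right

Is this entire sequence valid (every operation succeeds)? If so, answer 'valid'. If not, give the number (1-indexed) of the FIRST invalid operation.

Answer: valid

Derivation:
Step 1 (down 1): focus=H path=1 depth=1 children=[] left=['T'] right=[] parent=R
Step 2 (left): focus=T path=0 depth=1 children=['N', 'X'] left=[] right=['H'] parent=R
Step 3 (down 1): focus=X path=0/1 depth=2 children=[] left=['N'] right=[] parent=T
Step 4 (left): focus=N path=0/0 depth=2 children=[] left=[] right=['X'] parent=T
Step 5 (up): focus=T path=0 depth=1 children=['N', 'X'] left=[] right=['H'] parent=R
Step 6 (down 0): focus=N path=0/0 depth=2 children=[] left=[] right=['X'] parent=T
Step 7 (right): focus=X path=0/1 depth=2 children=[] left=['N'] right=[] parent=T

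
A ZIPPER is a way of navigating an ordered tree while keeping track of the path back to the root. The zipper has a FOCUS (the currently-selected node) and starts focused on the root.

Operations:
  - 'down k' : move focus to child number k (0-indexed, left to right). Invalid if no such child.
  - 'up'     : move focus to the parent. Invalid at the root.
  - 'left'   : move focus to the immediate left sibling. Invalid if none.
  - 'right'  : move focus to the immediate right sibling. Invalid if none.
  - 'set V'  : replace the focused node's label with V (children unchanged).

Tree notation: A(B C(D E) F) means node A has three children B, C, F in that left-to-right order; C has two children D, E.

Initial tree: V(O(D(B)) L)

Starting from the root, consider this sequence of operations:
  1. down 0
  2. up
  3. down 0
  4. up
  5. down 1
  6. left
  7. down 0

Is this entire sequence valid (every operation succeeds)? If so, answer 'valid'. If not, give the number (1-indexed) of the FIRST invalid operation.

Answer: valid

Derivation:
Step 1 (down 0): focus=O path=0 depth=1 children=['D'] left=[] right=['L'] parent=V
Step 2 (up): focus=V path=root depth=0 children=['O', 'L'] (at root)
Step 3 (down 0): focus=O path=0 depth=1 children=['D'] left=[] right=['L'] parent=V
Step 4 (up): focus=V path=root depth=0 children=['O', 'L'] (at root)
Step 5 (down 1): focus=L path=1 depth=1 children=[] left=['O'] right=[] parent=V
Step 6 (left): focus=O path=0 depth=1 children=['D'] left=[] right=['L'] parent=V
Step 7 (down 0): focus=D path=0/0 depth=2 children=['B'] left=[] right=[] parent=O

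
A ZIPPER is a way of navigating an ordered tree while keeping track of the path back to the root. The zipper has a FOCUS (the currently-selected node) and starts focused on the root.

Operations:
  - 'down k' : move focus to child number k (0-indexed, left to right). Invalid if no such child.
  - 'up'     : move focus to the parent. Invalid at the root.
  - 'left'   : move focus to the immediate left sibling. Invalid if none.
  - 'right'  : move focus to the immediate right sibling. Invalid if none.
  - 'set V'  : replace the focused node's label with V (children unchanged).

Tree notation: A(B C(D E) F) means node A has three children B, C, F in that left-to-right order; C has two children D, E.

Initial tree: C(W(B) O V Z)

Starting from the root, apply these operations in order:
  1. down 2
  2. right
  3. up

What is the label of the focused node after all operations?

Answer: C

Derivation:
Step 1 (down 2): focus=V path=2 depth=1 children=[] left=['W', 'O'] right=['Z'] parent=C
Step 2 (right): focus=Z path=3 depth=1 children=[] left=['W', 'O', 'V'] right=[] parent=C
Step 3 (up): focus=C path=root depth=0 children=['W', 'O', 'V', 'Z'] (at root)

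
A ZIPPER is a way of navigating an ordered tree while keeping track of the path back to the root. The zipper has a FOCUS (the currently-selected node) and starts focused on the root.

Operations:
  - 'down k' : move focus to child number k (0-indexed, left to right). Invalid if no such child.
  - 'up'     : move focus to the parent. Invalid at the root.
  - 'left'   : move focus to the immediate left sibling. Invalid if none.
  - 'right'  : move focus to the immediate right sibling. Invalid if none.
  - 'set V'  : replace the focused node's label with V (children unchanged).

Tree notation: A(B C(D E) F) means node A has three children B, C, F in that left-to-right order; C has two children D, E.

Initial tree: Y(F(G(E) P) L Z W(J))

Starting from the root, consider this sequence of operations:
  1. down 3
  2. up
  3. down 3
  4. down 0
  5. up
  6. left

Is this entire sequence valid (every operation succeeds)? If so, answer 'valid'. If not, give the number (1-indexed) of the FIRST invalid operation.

Step 1 (down 3): focus=W path=3 depth=1 children=['J'] left=['F', 'L', 'Z'] right=[] parent=Y
Step 2 (up): focus=Y path=root depth=0 children=['F', 'L', 'Z', 'W'] (at root)
Step 3 (down 3): focus=W path=3 depth=1 children=['J'] left=['F', 'L', 'Z'] right=[] parent=Y
Step 4 (down 0): focus=J path=3/0 depth=2 children=[] left=[] right=[] parent=W
Step 5 (up): focus=W path=3 depth=1 children=['J'] left=['F', 'L', 'Z'] right=[] parent=Y
Step 6 (left): focus=Z path=2 depth=1 children=[] left=['F', 'L'] right=['W'] parent=Y

Answer: valid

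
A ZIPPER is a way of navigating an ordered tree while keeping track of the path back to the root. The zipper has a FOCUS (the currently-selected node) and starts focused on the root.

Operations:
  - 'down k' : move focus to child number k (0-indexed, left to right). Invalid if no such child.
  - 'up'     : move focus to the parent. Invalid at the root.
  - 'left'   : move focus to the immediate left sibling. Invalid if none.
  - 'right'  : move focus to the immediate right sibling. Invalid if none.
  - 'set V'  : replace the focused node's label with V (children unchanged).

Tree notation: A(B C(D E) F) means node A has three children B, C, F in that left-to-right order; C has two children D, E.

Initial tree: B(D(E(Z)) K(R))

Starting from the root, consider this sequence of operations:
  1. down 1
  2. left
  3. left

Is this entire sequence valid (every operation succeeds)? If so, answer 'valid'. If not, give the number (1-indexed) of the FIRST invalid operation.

Answer: 3

Derivation:
Step 1 (down 1): focus=K path=1 depth=1 children=['R'] left=['D'] right=[] parent=B
Step 2 (left): focus=D path=0 depth=1 children=['E'] left=[] right=['K'] parent=B
Step 3 (left): INVALID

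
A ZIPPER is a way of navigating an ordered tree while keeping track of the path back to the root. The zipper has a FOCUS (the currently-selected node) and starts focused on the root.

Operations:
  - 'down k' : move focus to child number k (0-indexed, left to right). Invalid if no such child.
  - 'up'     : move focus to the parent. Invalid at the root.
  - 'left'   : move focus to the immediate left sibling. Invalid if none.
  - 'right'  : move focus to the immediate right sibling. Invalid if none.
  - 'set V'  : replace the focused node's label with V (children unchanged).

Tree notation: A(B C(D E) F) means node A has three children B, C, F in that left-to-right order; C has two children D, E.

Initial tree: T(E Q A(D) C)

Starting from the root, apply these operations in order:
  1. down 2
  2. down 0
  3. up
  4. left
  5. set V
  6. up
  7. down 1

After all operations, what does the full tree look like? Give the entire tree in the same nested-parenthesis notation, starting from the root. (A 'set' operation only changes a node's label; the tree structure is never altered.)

Step 1 (down 2): focus=A path=2 depth=1 children=['D'] left=['E', 'Q'] right=['C'] parent=T
Step 2 (down 0): focus=D path=2/0 depth=2 children=[] left=[] right=[] parent=A
Step 3 (up): focus=A path=2 depth=1 children=['D'] left=['E', 'Q'] right=['C'] parent=T
Step 4 (left): focus=Q path=1 depth=1 children=[] left=['E'] right=['A', 'C'] parent=T
Step 5 (set V): focus=V path=1 depth=1 children=[] left=['E'] right=['A', 'C'] parent=T
Step 6 (up): focus=T path=root depth=0 children=['E', 'V', 'A', 'C'] (at root)
Step 7 (down 1): focus=V path=1 depth=1 children=[] left=['E'] right=['A', 'C'] parent=T

Answer: T(E V A(D) C)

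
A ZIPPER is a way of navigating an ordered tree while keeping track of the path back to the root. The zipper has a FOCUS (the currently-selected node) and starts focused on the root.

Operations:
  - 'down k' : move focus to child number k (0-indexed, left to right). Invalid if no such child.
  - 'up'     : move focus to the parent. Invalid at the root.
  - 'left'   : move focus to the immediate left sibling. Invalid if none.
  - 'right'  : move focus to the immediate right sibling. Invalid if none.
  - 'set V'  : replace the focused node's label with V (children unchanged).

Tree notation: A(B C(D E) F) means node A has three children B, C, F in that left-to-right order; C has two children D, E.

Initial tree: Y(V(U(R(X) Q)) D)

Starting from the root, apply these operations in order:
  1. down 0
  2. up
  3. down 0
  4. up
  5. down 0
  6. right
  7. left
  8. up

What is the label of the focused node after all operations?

Step 1 (down 0): focus=V path=0 depth=1 children=['U'] left=[] right=['D'] parent=Y
Step 2 (up): focus=Y path=root depth=0 children=['V', 'D'] (at root)
Step 3 (down 0): focus=V path=0 depth=1 children=['U'] left=[] right=['D'] parent=Y
Step 4 (up): focus=Y path=root depth=0 children=['V', 'D'] (at root)
Step 5 (down 0): focus=V path=0 depth=1 children=['U'] left=[] right=['D'] parent=Y
Step 6 (right): focus=D path=1 depth=1 children=[] left=['V'] right=[] parent=Y
Step 7 (left): focus=V path=0 depth=1 children=['U'] left=[] right=['D'] parent=Y
Step 8 (up): focus=Y path=root depth=0 children=['V', 'D'] (at root)

Answer: Y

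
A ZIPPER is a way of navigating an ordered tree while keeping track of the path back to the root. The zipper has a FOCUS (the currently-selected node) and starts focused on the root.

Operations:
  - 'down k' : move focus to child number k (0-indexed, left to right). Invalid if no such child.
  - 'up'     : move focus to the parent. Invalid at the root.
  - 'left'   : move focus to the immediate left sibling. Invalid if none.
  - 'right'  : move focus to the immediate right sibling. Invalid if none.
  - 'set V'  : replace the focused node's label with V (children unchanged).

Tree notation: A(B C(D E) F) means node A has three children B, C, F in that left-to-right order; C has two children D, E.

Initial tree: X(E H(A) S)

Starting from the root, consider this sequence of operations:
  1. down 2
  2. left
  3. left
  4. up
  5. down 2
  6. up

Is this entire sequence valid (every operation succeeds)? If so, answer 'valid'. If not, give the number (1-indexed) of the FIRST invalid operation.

Answer: valid

Derivation:
Step 1 (down 2): focus=S path=2 depth=1 children=[] left=['E', 'H'] right=[] parent=X
Step 2 (left): focus=H path=1 depth=1 children=['A'] left=['E'] right=['S'] parent=X
Step 3 (left): focus=E path=0 depth=1 children=[] left=[] right=['H', 'S'] parent=X
Step 4 (up): focus=X path=root depth=0 children=['E', 'H', 'S'] (at root)
Step 5 (down 2): focus=S path=2 depth=1 children=[] left=['E', 'H'] right=[] parent=X
Step 6 (up): focus=X path=root depth=0 children=['E', 'H', 'S'] (at root)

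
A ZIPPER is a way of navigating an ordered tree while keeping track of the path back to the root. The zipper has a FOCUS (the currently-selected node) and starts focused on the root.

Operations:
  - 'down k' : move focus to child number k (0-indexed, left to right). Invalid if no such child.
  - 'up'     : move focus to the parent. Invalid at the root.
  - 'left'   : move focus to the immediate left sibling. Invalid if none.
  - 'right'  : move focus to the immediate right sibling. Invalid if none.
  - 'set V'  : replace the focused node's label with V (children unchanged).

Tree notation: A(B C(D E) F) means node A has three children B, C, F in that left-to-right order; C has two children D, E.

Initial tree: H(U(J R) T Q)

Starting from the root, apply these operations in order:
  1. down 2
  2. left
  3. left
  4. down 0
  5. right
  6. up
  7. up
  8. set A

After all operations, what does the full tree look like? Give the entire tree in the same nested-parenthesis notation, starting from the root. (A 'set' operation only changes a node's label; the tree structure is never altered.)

Step 1 (down 2): focus=Q path=2 depth=1 children=[] left=['U', 'T'] right=[] parent=H
Step 2 (left): focus=T path=1 depth=1 children=[] left=['U'] right=['Q'] parent=H
Step 3 (left): focus=U path=0 depth=1 children=['J', 'R'] left=[] right=['T', 'Q'] parent=H
Step 4 (down 0): focus=J path=0/0 depth=2 children=[] left=[] right=['R'] parent=U
Step 5 (right): focus=R path=0/1 depth=2 children=[] left=['J'] right=[] parent=U
Step 6 (up): focus=U path=0 depth=1 children=['J', 'R'] left=[] right=['T', 'Q'] parent=H
Step 7 (up): focus=H path=root depth=0 children=['U', 'T', 'Q'] (at root)
Step 8 (set A): focus=A path=root depth=0 children=['U', 'T', 'Q'] (at root)

Answer: A(U(J R) T Q)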